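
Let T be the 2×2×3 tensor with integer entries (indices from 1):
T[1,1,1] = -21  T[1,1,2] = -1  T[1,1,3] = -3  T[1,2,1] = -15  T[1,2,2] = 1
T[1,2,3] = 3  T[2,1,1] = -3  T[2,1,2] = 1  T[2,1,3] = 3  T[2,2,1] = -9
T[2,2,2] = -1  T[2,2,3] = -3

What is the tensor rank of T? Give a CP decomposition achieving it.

rank(T) = 2

Lower bound: in the mode-3 unfolding of T (rows indexed by k, columns by (i,j)) the 2×2 minor on rows k ∈ {1, 2}, columns (i,j) ∈ {(1,1), (1,2)} is det [[-21, -15], [-1, 1]] = -36 ≠ 0, so that unfolding has rank ≥ 2 and hence rank(T) ≥ 2 (CP rank is at least every unfolding rank, though it can be larger).
Upper bound: with S_k = T[:,:,k], the two rank-1 terms a₁b₁ᵀ, a₂b₂ᵀ are the rank-1 members of the pencil x·S₁ + y·S₂.
det(x·S₁ + y·S₂) is 144·x² + 48·xy = 48·(3·x + y)(x), vanishing at (x:y) = (1:-3) and (0:1).
M₁ = S₁ − 3·S₂ = [[-18, -18], [-6, -6]] = (-6)·[3, 1][1, 1]ᵀ and M₂ = S₂ = [[-1, 1], [1, -1]] = −[1, -1][1, -1]ᵀ, so take a₁ = [3, 1], b₁ = [1, 1], a₂ = [1, -1], b₂ = [1, -1].
Each slice is an integer combination of E₁ = a₁b₁ᵀ and E₂ = a₂b₂ᵀ: S₁ = −6·E₁ − 3·E₂, S₂ = −E₂, S₃ = −3·E₂; reading off coefficients, c₁ = [-6, 0, 0] and c₂ = [-3, -1, -3].
Hence T = [3, 1] (x) [1, 1] (x) [-6, 0, 0] + [1, -1] (x) [1, -1] (x) [-3, -1, -3], so rank(T) ≤ 2.
These bounds meet, so rank(T) = 2.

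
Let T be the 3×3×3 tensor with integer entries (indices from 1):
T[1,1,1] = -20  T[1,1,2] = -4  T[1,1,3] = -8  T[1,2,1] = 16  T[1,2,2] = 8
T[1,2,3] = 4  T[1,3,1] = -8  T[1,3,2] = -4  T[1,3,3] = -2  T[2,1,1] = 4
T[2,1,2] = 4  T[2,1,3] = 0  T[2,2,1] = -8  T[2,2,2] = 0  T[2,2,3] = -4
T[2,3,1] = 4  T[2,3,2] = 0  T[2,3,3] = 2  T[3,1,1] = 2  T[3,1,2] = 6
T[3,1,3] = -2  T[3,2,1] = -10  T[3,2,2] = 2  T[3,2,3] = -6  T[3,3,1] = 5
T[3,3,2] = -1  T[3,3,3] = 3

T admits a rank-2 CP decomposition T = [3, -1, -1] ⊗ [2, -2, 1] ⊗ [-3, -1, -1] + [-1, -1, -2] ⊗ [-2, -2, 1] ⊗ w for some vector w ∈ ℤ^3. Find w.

w = [-1, 1, -1]

Subtract the known terms from T to get the rank-1 residual R = [-1, -1, -2] ⊗ [-2, -2, 1] ⊗ w, so R[i,j,k] = a[i]·b[j]·w[k]. Pick indices with nonzero a[1]·b[1] = (-1)·(-2) = 2. Only the fibre through (1,1,·) is needed: R[1,1,:] = T[1,1,:] − Σₗ aₗ[1]bₗ[1]cₗ = [-20, -4, -8] − (3)·(2)·[-3, -1, -1] = [-2, 2, -2]. Then w[k] = R[1,1,k] / 2 for each k, giving w = [-2, 2, -2] / 2 = [-1, 1, -1].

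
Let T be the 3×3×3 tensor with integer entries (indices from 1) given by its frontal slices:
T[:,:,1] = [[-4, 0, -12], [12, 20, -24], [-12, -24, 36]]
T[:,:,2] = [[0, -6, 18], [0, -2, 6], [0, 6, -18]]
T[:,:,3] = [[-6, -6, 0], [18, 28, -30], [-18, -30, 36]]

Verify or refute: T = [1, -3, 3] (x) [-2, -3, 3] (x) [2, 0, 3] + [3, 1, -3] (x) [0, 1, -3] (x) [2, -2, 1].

Reconstruct entrywise from the claimed factors. For example, T[1,2,2] = -6 and Σₗ aₗ[1]bₗ[2]cₗ[2] = (1)·(-3)·(0) + (3)·(1)·(-2) = -6; checking all 27 entries, every one matches. The claim holds.

Yes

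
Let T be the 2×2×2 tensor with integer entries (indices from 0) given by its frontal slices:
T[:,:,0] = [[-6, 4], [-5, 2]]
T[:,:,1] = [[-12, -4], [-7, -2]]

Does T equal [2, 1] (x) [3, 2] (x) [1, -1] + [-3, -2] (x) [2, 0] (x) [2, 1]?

Reconstruct entrywise from the claimed factors. For example, T[0,1,1] = -4 and Σₗ aₗ[0]bₗ[1]cₗ[1] = (2)·(2)·(-1) + (-3)·(0)·(1) = -4; checking all 8 entries, every one matches. The claim holds.

Yes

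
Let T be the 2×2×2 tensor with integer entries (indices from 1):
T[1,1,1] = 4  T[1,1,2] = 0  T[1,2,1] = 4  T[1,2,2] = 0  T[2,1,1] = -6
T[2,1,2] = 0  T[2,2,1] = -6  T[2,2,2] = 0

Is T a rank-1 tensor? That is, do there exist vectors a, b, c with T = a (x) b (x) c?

Yes

If T = a (x) b (x) c then every fibre of T is a multiple of the corresponding factor, so read the factors off the fibres through the nonzero entry T[1,1,1] = 4.
The mode-1 fibre T[:,1,1] = [4, -6] gives a = [2, -3] (primitive direction); the mode-2 fibre T[1,:,1] = [4, 4] gives b = [1, 1]; then c[k] = T[1,1,k] / (a[1]·b[1]) = [4, 0] / 2 = [2, 0].
Expanding [2, -3] (x) [1, 1] (x) [2, 0] reproduces all 8 entries of T, so T = [2, -3] (x) [1, 1] (x) [2, 0] and rank(T) ≤ 1.
Equivalently every frontal slice T[:,:,k] is c[k] times the rank-1 matrix [2, -3] (x) [1, 1]. So T has rank 1 (it is nonzero).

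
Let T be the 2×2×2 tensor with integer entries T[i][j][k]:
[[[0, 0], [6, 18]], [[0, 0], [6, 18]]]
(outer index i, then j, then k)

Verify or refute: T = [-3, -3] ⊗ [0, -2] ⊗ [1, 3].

Reconstruct entrywise from the claimed factors. For example, T[1,1,1] = 18 and Σₗ aₗ[1]bₗ[1]cₗ[1] = (-3)·(-2)·(3) = 18; checking all 8 entries, every one matches. The claim holds.

Yes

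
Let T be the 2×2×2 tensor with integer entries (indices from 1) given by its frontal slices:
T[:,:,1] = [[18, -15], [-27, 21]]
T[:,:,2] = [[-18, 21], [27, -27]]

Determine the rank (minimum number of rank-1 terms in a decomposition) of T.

Lower bound: the mode-2 unfolding of T (rows indexed by j, columns by (i,k) = (1,1), (1,2), (2,1), (2,2)) is [[18, -18, -27, 27], [-15, 21, 21, -27]].
There the 2×2 minor on rows j ∈ {1, 2}, columns (i,k) ∈ {(1,1), (1,2)} is det [[18, -18], [-15, 21]] = 108 ≠ 0, so this unfolding has rank ≥ 2; CP rank is at least every unfolding rank, so rank(T) ≥ 2. (Flattening ranks never certify an upper bound on CP rank; for that we must actually write T with 2 rank-1 terms.)
Upper bound — finding two terms. Write S_k = T[:,:,k] for the frontal slices: S₁ = [[18, -15], [-27, 21]], S₂ = [[-18, 21], [27, -27]].
If T = a₁ ⊗ b₁ ⊗ c₁ + a₂ ⊗ b₂ ⊗ c₂ then each S_k = c₁[k]·a₁b₁ᵀ + c₂[k]·a₂b₂ᵀ. S₁ and S₂ are linearly independent, so a₁b₁ᵀ and a₂b₂ᵀ must span the same plane of matrices: they are the rank-1 matrices of the form x·S₁ + y·S₂.
det(x·S₁ + y·S₂) is −27·x² + 108·xy − 81·y² = (-27)·(x − 3·y)(x − y), vanishing at (x:y) = (3:1) and (1:1).
M₁ = 3·S₁ + S₂ = [[36, -24], [-54, 36]] = 6·[2, -3][3, -2]ᵀ and M₂ = S₁ + S₂ = [[0, 6], [0, -6]] = 6·[1, -1][0, 1]ᵀ, so take a₁ = [2, -3], b₁ = [3, -2], a₂ = [1, -1], b₂ = [0, 1].
Each slice is an integer combination of E₁ = a₁b₁ᵀ and E₂ = a₂b₂ᵀ: S₁ = 3·E₁ − 3·E₂, S₂ = −3·E₁ + 9·E₂; reading off coefficients, c₁ = [3, -3] and c₂ = [-3, 9].
Hence T = [2, -3] ⊗ [3, -2] ⊗ [3, -3] + [1, -1] ⊗ [0, 1] ⊗ [-3, 9], so rank(T) ≤ 2.
These bounds meet, so rank(T) = 2.

2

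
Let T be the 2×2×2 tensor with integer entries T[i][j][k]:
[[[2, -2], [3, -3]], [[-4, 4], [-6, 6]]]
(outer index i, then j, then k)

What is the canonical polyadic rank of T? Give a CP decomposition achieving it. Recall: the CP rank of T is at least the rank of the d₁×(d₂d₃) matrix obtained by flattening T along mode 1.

rank(T) = 1

Lower bound: T ≠ 0 (e.g. T[0,0,0] = 2), so rank(T) ≥ 1.
Upper bound: if T = a ⊗ b ⊗ c then every fibre of T is a multiple of the corresponding factor, so read the factors off the fibres through the nonzero entry T[0,0,0] = 2.
The mode-1 fibre T[:,0,0] = [2, -4] gives a = [1, -2] (primitive direction); the mode-2 fibre T[0,:,0] = [2, 3] gives b = [2, 3]; then c[k] = T[0,0,k] / (a[0]·b[0]) = [2, -2] / 2 = [1, -1].
Expanding [1, -2] ⊗ [2, 3] ⊗ [1, -1] reproduces all 8 entries of T, so T = [1, -2] ⊗ [2, 3] ⊗ [1, -1] and rank(T) ≤ 1.
These bounds meet, so rank(T) = 1.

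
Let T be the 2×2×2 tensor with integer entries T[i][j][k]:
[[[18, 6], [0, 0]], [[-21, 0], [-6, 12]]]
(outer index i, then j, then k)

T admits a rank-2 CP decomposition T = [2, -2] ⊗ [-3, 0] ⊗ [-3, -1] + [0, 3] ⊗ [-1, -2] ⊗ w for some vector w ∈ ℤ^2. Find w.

Subtract the known terms from T to get the rank-1 residual R = [0, 3] ⊗ [-1, -2] ⊗ w, so R[i,j,k] = a[i]·b[j]·w[k]. Pick indices with nonzero a[1]·b[0] = (3)·(-1) = -3. Only the fibre through (1,0,·) is needed: R[1,0,:] = T[1,0,:] − Σₗ aₗ[1]bₗ[0]cₗ = [-21, 0] − (-2)·(-3)·[-3, -1] = [-3, 6]. Then w[k] = R[1,0,k] / -3 for each k, giving w = [-3, 6] / -3 = [1, -2].

w = [1, -2]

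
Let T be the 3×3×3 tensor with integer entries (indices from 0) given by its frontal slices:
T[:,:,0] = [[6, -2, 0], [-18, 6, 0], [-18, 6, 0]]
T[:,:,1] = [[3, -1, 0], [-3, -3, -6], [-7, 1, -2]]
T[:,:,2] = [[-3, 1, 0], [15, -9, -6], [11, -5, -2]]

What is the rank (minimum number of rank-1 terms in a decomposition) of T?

Lower bound: the mode-1 unfolding of T (rows indexed by i, columns by (j,k) = (0,0), (0,1), (0,2), (1,0), (1,1), (1,2), (2,0), (2,1), (2,2)) is [[6, 3, -3, -2, -1, 1, 0, 0, 0], [-18, -3, 15, 6, -3, -9, 0, -6, -6], [-18, -7, 11, 6, 1, -5, 0, -2, -2]].
There the 2×2 minor on rows i ∈ {0, 1}, columns (j,k) ∈ {(0,0), (0,1)} is det [[6, 3], [-18, -3]] = 36 ≠ 0, so this unfolding has rank ≥ 2; CP rank is at least every unfolding rank, so rank(T) ≥ 2. (This is only a lower bound: in general the CP rank may exceed every unfolding rank, so we still need to exhibit 2 rank-1 terms summing to T.)
Upper bound — finding two terms. Write S_k = T[:,:,k] for the frontal slices: S₀ = [[6, -2, 0], [-18, 6, 0], [-18, 6, 0]], S₁ = [[3, -1, 0], [-3, -3, -6], [-7, 1, -2]], S₂ = [[-3, 1, 0], [15, -9, -6], [11, -5, -2]].
If T = a₁ ⊗ b₁ ⊗ c₁ + a₂ ⊗ b₂ ⊗ c₂ then each S_k = c₁[k]·a₁b₁ᵀ + c₂[k]·a₂b₂ᵀ. S₀ and S₁ are linearly independent, so a₁b₁ᵀ and a₂b₂ᵀ must span the same plane of matrices: they are the rank-1 matrices of the form x·S₀ + y·S₁.
The 2×2 minor of x·S₀ + y·S₁ on rows {0,1}, columns {0,1} is −24·xy − 12·y² = (-12)·(y)(2·x + y), vanishing at (x:y) = (1:0) and (1:-2).
M₁ = S₀ = [[6, -2, 0], [-18, 6, 0], [-18, 6, 0]] = 2·[1, -3, -3][3, -1, 0]ᵀ and M₂ = S₀ − 2·S₁ = [[0, 0, 0], [-12, 12, 12], [-4, 4, 4]] = (-4)·[0, 3, 1][1, -1, -1]ᵀ, so take a₁ = [1, -3, -3], b₁ = [3, -1, 0], a₂ = [0, 3, 1], b₂ = [1, -1, -1].
Each slice is an integer combination of E₁ = a₁b₁ᵀ and E₂ = a₂b₂ᵀ: S₀ = 2·E₁, S₁ = E₁ + 2·E₂, S₂ = −E₁ + 2·E₂; reading off coefficients, c₁ = [2, 1, -1] and c₂ = [0, 2, 2].
Hence T = [1, -3, -3] ⊗ [3, -1, 0] ⊗ [2, 1, -1] + [0, 3, 1] ⊗ [1, -1, -1] ⊗ [0, 2, 2], so rank(T) ≤ 2.
These bounds meet, so rank(T) = 2.

2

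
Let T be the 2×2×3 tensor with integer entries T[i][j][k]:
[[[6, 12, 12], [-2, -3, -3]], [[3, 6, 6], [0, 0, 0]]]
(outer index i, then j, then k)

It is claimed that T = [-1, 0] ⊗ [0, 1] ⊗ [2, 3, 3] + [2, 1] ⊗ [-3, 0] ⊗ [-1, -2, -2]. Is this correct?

Reconstruct entrywise from the claimed factors. For example, T[0,1,1] = -3 and Σₗ aₗ[0]bₗ[1]cₗ[1] = (-1)·(1)·(3) + (2)·(0)·(-2) = -3; checking all 12 entries, every one matches. The claim holds.

Yes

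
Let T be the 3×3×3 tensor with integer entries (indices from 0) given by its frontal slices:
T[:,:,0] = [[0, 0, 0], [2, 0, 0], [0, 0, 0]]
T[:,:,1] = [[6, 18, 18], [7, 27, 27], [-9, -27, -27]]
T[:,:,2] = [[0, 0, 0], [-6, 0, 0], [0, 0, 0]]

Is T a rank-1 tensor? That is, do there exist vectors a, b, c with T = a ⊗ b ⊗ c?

The mode-2 unfolding of T (rows indexed by j, columns by (i,k) = (0,0), (0,1), (0,2), (1,0), (1,1), (1,2), (2,0), (2,1), (2,2)) is [[0, 6, 0, 2, 7, -6, 0, -9, 0], [0, 18, 0, 0, 27, 0, 0, -27, 0], [0, 18, 0, 0, 27, 0, 0, -27, 0]].
There the 2×2 minor on rows j ∈ {0, 1}, columns (i,k) ∈ {(0,1), (1,0)} is det [[6, 2], [18, 0]] = -36 ≠ 0, so this unfolding has rank ≥ 2; CP rank is at least every unfolding rank, so rank(T) ≥ 2.
In particular rank(T) ≥ 2 > 1, so T is not rank-1.

No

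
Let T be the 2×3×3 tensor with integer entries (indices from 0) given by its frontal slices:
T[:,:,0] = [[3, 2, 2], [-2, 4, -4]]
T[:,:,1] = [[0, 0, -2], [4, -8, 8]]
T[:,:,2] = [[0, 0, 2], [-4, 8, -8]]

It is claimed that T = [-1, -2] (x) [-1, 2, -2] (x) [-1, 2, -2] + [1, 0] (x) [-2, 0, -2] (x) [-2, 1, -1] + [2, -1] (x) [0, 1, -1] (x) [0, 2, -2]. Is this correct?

Reconstruct entry (1,1,1) from the claimed factors: Σₗ aₗ[1]bₗ[1]cₗ[1] = (-2)·(2)·(2) + (0)·(0)·(1) + (-1)·(1)·(2) = -10, but T[1,1,1] = -8. The claim is false.

No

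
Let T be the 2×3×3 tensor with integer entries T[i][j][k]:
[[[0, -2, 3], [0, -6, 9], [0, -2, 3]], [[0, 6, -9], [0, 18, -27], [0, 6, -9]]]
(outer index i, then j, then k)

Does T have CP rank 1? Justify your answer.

Yes

If T = a ⊗ b ⊗ c then every fibre of T is a multiple of the corresponding factor, so read the factors off the fibres through the nonzero entry T[0,0,1] = -2.
The mode-1 fibre T[:,0,1] = [-2, 6] gives a = [1, -3] (primitive direction); the mode-2 fibre T[0,:,1] = [-2, -6, -2] gives b = [1, 3, 1]; then c[k] = T[0,0,k] / (a[0]·b[0]) = [0, -2, 3] / 1 = [0, -2, 3].
Expanding [1, -3] ⊗ [1, 3, 1] ⊗ [0, -2, 3] reproduces all 18 entries of T, so T = [1, -3] ⊗ [1, 3, 1] ⊗ [0, -2, 3] and rank(T) ≤ 1.
Equivalently every frontal slice T[:,:,k] is c[k] times the rank-1 matrix [1, -3] ⊗ [1, 3, 1]. So T has rank 1 (it is nonzero).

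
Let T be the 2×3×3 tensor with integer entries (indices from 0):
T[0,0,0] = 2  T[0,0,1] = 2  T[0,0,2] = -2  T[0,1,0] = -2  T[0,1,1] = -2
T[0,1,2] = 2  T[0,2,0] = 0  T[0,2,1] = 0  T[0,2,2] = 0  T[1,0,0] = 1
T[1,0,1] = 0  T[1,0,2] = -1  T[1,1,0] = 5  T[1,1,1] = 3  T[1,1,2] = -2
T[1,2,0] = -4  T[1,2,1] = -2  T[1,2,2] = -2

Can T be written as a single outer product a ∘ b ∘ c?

No

The mode-2 unfolding of T (rows indexed by j, columns by (i,k) = (0,0), (0,1), (0,2), (1,0), (1,1), (1,2)) is [[2, 2, -2, 1, 0, -1], [-2, -2, 2, 5, 3, -2], [0, 0, 0, -4, -2, -2]].
There the 3×3 minor on rows j ∈ {0, 1, 2}, columns (i,k) ∈ {(0,0), (1,0), (1,2)} is det [[2, 1, -1], [-2, 5, -2], [0, -4, -2]] = -48 ≠ 0, so this unfolding has rank ≥ 3; CP rank is at least every unfolding rank, so rank(T) ≥ 3.
In particular rank(T) ≥ 3 > 1, so T is not rank-1.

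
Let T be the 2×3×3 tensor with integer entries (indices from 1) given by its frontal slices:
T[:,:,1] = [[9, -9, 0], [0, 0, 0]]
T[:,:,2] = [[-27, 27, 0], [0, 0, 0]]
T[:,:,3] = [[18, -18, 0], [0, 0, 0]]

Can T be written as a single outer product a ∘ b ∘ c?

If T = a ∘ b ∘ c then every fibre of T is a multiple of the corresponding factor, so read the factors off the fibres through the nonzero entry T[1,1,1] = 9.
The mode-1 fibre T[:,1,1] = [9, 0] gives a = [1, 0] (primitive direction); the mode-2 fibre T[1,:,1] = [9, -9, 0] gives b = [1, -1, 0]; then c[k] = T[1,1,k] / (a[1]·b[1]) = [9, -27, 18] / 1 = [9, -27, 18].
Expanding [1, 0] ∘ [1, -1, 0] ∘ [9, -27, 18] reproduces all 18 entries of T, so T = [1, 0] ∘ [1, -1, 0] ∘ [9, -27, 18] and rank(T) ≤ 1.
Equivalently every frontal slice T[:,:,k] is c[k] times the rank-1 matrix [1, 0] ∘ [1, -1, 0]. So T has rank 1 (it is nonzero).

Yes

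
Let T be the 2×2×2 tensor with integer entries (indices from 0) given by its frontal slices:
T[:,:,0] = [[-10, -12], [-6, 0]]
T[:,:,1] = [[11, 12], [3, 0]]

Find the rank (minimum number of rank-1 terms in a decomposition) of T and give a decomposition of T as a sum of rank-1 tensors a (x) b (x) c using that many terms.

rank(T) = 2

Lower bound: the mode-2 unfolding of T (rows indexed by j, columns by (i,k) = (0,0), (0,1), (1,0), (1,1)) is [[-10, 11, -6, 3], [-12, 12, 0, 0]].
There the 2×2 minor on rows j ∈ {0, 1}, columns (i,k) ∈ {(0,0), (0,1)} is det [[-10, 11], [-12, 12]] = 12 ≠ 0, so this unfolding has rank ≥ 2; CP rank is at least every unfolding rank, so rank(T) ≥ 2. (This is only a lower bound: in general the CP rank may exceed every unfolding rank, so we still need to exhibit 2 rank-1 terms summing to T.)
Upper bound — finding two terms. Write S_k = T[:,:,k] for the frontal slices: S₀ = [[-10, -12], [-6, 0]], S₁ = [[11, 12], [3, 0]].
If T = a₁ (x) b₁ (x) c₁ + a₂ (x) b₂ (x) c₂ then each S_k = c₁[k]·a₁b₁ᵀ + c₂[k]·a₂b₂ᵀ. S₀ and S₁ are linearly independent, so a₁b₁ᵀ and a₂b₂ᵀ must span the same plane of matrices: they are the rank-1 matrices of the form x·S₀ + y·S₁.
det(x·S₀ + y·S₁) is −72·x² + 108·xy − 36·y² = (-36)·(2·x − y)(x − y), vanishing at (x:y) = (1:2) and (1:1).
M₁ = S₀ + 2·S₁ = [[12, 12], [0, 0]] = 12·(1, 0)(1, 1)ᵀ and M₂ = S₀ + S₁ = [[1, 0], [-3, 0]] = (1, -3)(1, 0)ᵀ, so take a₁ = (1, 0), b₁ = (1, 1), a₂ = (1, -3), b₂ = (1, 0).
Each slice is an integer combination of E₁ = a₁b₁ᵀ and E₂ = a₂b₂ᵀ: S₀ = −12·E₁ + 2·E₂, S₁ = 12·E₁ − E₂; reading off coefficients, c₁ = (-12, 12) and c₂ = (2, -1).
Hence T = (1, 0) (x) (1, 1) (x) (-12, 12) + (1, -3) (x) (1, 0) (x) (2, -1), so rank(T) ≤ 2.
These bounds meet, so rank(T) = 2.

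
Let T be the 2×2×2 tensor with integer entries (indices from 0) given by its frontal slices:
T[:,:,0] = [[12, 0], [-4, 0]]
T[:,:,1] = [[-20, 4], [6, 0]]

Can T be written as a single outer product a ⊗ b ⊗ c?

No

The mode-1 unfolding of T (rows indexed by i, columns by (j,k) = (0,0), (0,1), (1,0), (1,1)) is [[12, -20, 0, 4], [-4, 6, 0, 0]].
There the 2×2 minor on rows i ∈ {0, 1}, columns (j,k) ∈ {(0,0), (0,1)} is det [[12, -20], [-4, 6]] = -8 ≠ 0, so this unfolding has rank ≥ 2; CP rank is at least every unfolding rank, so rank(T) ≥ 2.
In particular rank(T) ≥ 2 > 1, so T is not rank-1.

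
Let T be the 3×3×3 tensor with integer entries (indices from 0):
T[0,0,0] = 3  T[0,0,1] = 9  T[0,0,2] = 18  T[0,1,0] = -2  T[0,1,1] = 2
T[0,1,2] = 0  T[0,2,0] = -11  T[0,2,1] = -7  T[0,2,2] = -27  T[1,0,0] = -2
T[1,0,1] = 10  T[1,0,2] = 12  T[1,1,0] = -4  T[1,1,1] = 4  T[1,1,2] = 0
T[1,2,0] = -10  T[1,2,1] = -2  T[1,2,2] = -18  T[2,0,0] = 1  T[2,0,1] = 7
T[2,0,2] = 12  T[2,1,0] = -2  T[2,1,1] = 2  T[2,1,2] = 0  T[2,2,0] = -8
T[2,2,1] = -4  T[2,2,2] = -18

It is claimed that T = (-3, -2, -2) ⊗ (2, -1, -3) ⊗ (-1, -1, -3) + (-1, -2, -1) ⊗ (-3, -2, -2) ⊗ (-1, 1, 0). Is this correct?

Reconstruct entry (0,1,0) from the claimed factors: Σₗ aₗ[0]bₗ[1]cₗ[0] = (-3)·(-1)·(-1) + (-1)·(-2)·(-1) = -5, but T[0,1,0] = -2. The claim is false.

No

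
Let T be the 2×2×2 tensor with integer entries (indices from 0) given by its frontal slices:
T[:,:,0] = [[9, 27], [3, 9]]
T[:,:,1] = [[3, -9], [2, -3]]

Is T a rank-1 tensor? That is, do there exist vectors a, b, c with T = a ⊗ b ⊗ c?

The mode-3 unfolding of T (rows indexed by k, columns by (i,j) = (0,0), (0,1), (1,0), (1,1)) is [[9, 27, 3, 9], [3, -9, 2, -3]].
There the 2×2 minor on rows k ∈ {0, 1}, columns (i,j) ∈ {(0,0), (0,1)} is det [[9, 27], [3, -9]] = -162 ≠ 0, so this unfolding has rank ≥ 2; CP rank is at least every unfolding rank, so rank(T) ≥ 2.
In particular rank(T) ≥ 2 > 1, so T is not rank-1.

No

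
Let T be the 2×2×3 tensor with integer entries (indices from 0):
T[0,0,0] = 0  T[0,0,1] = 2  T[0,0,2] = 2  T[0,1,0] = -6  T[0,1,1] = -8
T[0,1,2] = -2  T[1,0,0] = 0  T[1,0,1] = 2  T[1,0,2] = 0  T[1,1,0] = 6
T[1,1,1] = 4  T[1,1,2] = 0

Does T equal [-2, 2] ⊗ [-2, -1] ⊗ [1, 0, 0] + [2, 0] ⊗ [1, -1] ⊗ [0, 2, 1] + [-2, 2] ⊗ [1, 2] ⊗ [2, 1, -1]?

No

Reconstruct entry (0,0,2) from the claimed factors: Σₗ aₗ[0]bₗ[0]cₗ[2] = (-2)·(-2)·(0) + (2)·(1)·(1) + (-2)·(1)·(-1) = 4, but T[0,0,2] = 2. The claim is false.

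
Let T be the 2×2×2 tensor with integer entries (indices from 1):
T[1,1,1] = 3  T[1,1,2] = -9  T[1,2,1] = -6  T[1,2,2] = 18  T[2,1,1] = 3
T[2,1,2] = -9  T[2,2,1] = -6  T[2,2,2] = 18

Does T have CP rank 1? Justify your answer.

Yes

If T = a (x) b (x) c then every fibre of T is a multiple of the corresponding factor, so read the factors off the fibres through the nonzero entry T[1,1,1] = 3.
The mode-1 fibre T[:,1,1] = [3, 3] gives a = (1, 1) (primitive direction); the mode-2 fibre T[1,:,1] = [3, -6] gives b = (1, -2); then c[k] = T[1,1,k] / (a[1]·b[1]) = [3, -9] / 1 = (3, -9).
Expanding (1, 1) (x) (1, -2) (x) (3, -9) reproduces all 8 entries of T, so T = (1, 1) (x) (1, -2) (x) (3, -9) and rank(T) ≤ 1.
Equivalently every frontal slice T[:,:,k] is c[k] times the rank-1 matrix (1, 1) (x) (1, -2). So T has rank 1 (it is nonzero).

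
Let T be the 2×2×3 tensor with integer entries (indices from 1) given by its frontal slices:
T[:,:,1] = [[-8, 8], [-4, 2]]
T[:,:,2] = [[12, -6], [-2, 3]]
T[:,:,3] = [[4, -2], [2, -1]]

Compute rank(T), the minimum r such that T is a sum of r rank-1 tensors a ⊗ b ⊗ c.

3

Lower bound: the mode-3 unfolding of T (rows indexed by k, columns by (i,j) = (1,1), (1,2), (2,1), (2,2)) is [[-8, 8, -4, 2], [12, -6, -2, 3], [4, -2, 2, -1]].
There the 3×3 minor on rows k ∈ {1, 2, 3}, columns (i,j) ∈ {(1,1), (1,2), (2,1)} is det [[-8, 8, -4], [12, -6, -2], [4, -2, 2]] = -128 ≠ 0, so this unfolding has rank ≥ 3; CP rank is at least every unfolding rank, so rank(T) ≥ 3. (Unfolding ranks only ever bound the CP rank from below — rank(T) can be strictly larger than all of them — so the matching upper bound has to come from an explicit 3-term decomposition.)
Upper bound: T is a sum of 3 rank-1 terms, T = [1, 0] ⊗ [0, 1] ⊗ [4, 4, 0] + [2, -1] ⊗ [1, -1] ⊗ [0, 4, 0] + [2, 1] ⊗ [2, -1] ⊗ [-2, 1, 1] (written with every a and b primitive with positive leading entry and the scale carried by c; CP decompositions are not unique, and this one is verified by expanding entrywise), so rank(T) ≤ 3.
These bounds meet, so rank(T) = 3.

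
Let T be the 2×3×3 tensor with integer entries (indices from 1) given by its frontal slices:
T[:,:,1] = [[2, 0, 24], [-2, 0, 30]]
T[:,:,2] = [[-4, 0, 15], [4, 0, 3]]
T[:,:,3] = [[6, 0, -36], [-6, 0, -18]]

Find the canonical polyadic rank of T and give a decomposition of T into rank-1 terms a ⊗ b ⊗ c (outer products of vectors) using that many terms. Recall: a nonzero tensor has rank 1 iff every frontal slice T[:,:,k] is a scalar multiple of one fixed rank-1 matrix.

rank(T) = 2

Lower bound: the mode-1 unfolding of T (rows indexed by i, columns by (j,k) = (1,1), (1,2), (1,3), (2,1), (2,2), (2,3), (3,1), (3,2), (3,3)) is [[2, -4, 6, 0, 0, 0, 24, 15, -36], [-2, 4, -6, 0, 0, 0, 30, 3, -18]].
There the 2×2 minor on rows i ∈ {1, 2}, columns (j,k) ∈ {(1,1), (3,1)} is det [[2, 24], [-2, 30]] = 108 ≠ 0, so this unfolding has rank ≥ 2; CP rank is at least every unfolding rank, so rank(T) ≥ 2. (Unfolding ranks only ever bound the CP rank from below — rank(T) can be strictly larger than all of them — so the matching upper bound has to come from an explicit 2-term decomposition.)
Upper bound — finding two terms. Write S_k = T[:,:,k] for the frontal slices: S₁ = [[2, 0, 24], [-2, 0, 30]], S₂ = [[-4, 0, 15], [4, 0, 3]], S₃ = [[6, 0, -36], [-6, 0, -18]].
If T = a₁ ⊗ b₁ ⊗ c₁ + a₂ ⊗ b₂ ⊗ c₂ then each S_k = c₁[k]·a₁b₁ᵀ + c₂[k]·a₂b₂ᵀ. S₁ and S₂ are linearly independent, so a₁b₁ᵀ and a₂b₂ᵀ must span the same plane of matrices: they are the rank-1 matrices of the form x·S₁ + y·S₂.
The 2×2 minor of x·S₁ + y·S₂ on rows {1,2}, columns {1,3} is 108·x² − 180·xy − 72·y² = 36·(x − 2·y)(3·x + y), vanishing at (x:y) = (2:1) and (1:-3).
M₁ = 2·S₁ + S₂ = [[0, 0, 63], [0, 0, 63]] = 63·[1, 1][0, 0, 1]ᵀ and M₂ = S₁ − 3·S₂ = [[14, 0, -21], [-14, 0, 21]] = 7·[1, -1][2, 0, -3]ᵀ, so take a₁ = [1, 1], b₁ = [0, 0, 1], a₂ = [1, -1], b₂ = [2, 0, -3].
Each slice is an integer combination of E₁ = a₁b₁ᵀ and E₂ = a₂b₂ᵀ: S₁ = 27·E₁ + E₂, S₂ = 9·E₁ − 2·E₂, S₃ = −27·E₁ + 3·E₂; reading off coefficients, c₁ = [27, 9, -27] and c₂ = [1, -2, 3].
Hence T = [1, 1] ⊗ [0, 0, 1] ⊗ [27, 9, -27] + [1, -1] ⊗ [2, 0, -3] ⊗ [1, -2, 3], so rank(T) ≤ 2.
These bounds meet, so rank(T) = 2.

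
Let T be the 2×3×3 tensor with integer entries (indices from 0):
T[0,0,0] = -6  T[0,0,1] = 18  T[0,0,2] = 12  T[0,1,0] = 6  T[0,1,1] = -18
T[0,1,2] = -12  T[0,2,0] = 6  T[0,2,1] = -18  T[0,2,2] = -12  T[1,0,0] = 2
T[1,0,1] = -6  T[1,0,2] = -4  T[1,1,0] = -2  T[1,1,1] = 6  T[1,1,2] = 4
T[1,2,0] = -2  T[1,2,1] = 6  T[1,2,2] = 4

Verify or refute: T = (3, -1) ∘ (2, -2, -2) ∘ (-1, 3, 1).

No

Reconstruct entry (0,0,2) from the claimed factors: Σₗ aₗ[0]bₗ[0]cₗ[2] = (3)·(2)·(1) = 6, but T[0,0,2] = 12. The claim is false.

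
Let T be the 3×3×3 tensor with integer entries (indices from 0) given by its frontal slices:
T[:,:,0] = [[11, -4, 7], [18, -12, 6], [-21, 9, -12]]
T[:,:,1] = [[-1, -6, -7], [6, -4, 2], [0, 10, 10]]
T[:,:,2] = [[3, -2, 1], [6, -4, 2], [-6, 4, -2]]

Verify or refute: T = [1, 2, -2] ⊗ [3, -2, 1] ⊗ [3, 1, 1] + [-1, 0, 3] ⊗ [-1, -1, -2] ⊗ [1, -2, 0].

No

Reconstruct entry (0,0,0) from the claimed factors: Σₗ aₗ[0]bₗ[0]cₗ[0] = (1)·(3)·(3) + (-1)·(-1)·(1) = 10, but T[0,0,0] = 11. The claim is false.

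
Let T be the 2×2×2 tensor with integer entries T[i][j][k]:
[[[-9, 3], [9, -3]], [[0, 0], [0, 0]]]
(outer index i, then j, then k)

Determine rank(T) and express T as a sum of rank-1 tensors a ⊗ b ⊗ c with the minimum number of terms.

rank(T) = 1

Lower bound: T ≠ 0 (e.g. T[0,0,0] = -9), so rank(T) ≥ 1.
Upper bound: if T = a ⊗ b ⊗ c then every fibre of T is a multiple of the corresponding factor, so read the factors off the fibres through the nonzero entry T[0,0,0] = -9.
The mode-1 fibre T[:,0,0] = [-9, 0] gives a = [1, 0] (primitive direction); the mode-2 fibre T[0,:,0] = [-9, 9] gives b = [1, -1]; then c[k] = T[0,0,k] / (a[0]·b[0]) = [-9, 3] / 1 = [-9, 3].
Expanding [1, 0] ⊗ [1, -1] ⊗ [-9, 3] reproduces all 8 entries of T, so T = [1, 0] ⊗ [1, -1] ⊗ [-9, 3] and rank(T) ≤ 1.
These bounds meet, so rank(T) = 1.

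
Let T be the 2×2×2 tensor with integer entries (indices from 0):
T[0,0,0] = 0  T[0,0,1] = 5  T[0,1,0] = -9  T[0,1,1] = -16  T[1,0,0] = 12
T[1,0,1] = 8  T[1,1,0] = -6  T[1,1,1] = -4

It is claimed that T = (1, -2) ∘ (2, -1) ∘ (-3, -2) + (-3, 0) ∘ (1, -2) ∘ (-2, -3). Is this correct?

Yes

Reconstruct entrywise from the claimed factors. For example, T[0,0,0] = 0 and Σₗ aₗ[0]bₗ[0]cₗ[0] = (1)·(2)·(-3) + (-3)·(1)·(-2) = 0; checking all 8 entries, every one matches. The claim holds.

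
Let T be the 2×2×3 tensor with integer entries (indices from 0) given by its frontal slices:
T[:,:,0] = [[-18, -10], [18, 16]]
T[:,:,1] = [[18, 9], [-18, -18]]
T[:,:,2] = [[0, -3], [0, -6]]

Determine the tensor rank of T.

Lower bound: in the mode-2 unfolding of T (rows indexed by j, columns by (i,k)) the 2×2 minor on rows j ∈ {0, 1}, columns (i,k) ∈ {(0,0), (0,1)} is det [[-18, 18], [-10, 9]] = 18 ≠ 0, so that unfolding has rank ≥ 2 and hence rank(T) ≥ 2 (CP rank is at least every unfolding rank, though it can be larger).
Upper bound: with S_k = T[:,:,k], the two rank-1 terms a₁b₁ᵀ, a₂b₂ᵀ are the rank-1 members of the pencil x·S₀ + y·S₁.
det(x·S₀ + y·S₁) is −108·x² + 270·xy − 162·y² = (-54)·(2·x − 3·y)(x − y), vanishing at (x:y) = (3:2) and (1:1).
M₁ = 3·S₀ + 2·S₁ = [[-18, -12], [18, 12]] = (-6)·[1, -1][3, 2]ᵀ and M₂ = S₀ + S₁ = [[0, -1], [0, -2]] = −[1, 2][0, 1]ᵀ, so take a₁ = [1, -1], b₁ = [3, 2], a₂ = [1, 2], b₂ = [0, 1].
Each slice is an integer combination of E₁ = a₁b₁ᵀ and E₂ = a₂b₂ᵀ: S₀ = −6·E₁ + 2·E₂, S₁ = 6·E₁ − 3·E₂, S₂ = −3·E₂; reading off coefficients, c₁ = [-6, 6, 0] and c₂ = [2, -3, -3].
Hence T = [1, -1] ⊗ [3, 2] ⊗ [-6, 6, 0] + [1, 2] ⊗ [0, 1] ⊗ [2, -3, -3], so rank(T) ≤ 2.
These bounds meet, so rank(T) = 2.

2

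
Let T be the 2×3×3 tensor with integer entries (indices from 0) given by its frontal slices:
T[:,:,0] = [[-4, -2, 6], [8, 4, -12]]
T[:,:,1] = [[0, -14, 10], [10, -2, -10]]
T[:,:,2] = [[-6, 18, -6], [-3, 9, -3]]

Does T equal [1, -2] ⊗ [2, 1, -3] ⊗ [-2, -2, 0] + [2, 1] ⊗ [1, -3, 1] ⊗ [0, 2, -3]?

Reconstruct entrywise from the claimed factors. For example, T[1,2,1] = -10 and Σₗ aₗ[1]bₗ[2]cₗ[1] = (-2)·(-3)·(-2) + (1)·(1)·(2) = -10; checking all 18 entries, every one matches. The claim holds.

Yes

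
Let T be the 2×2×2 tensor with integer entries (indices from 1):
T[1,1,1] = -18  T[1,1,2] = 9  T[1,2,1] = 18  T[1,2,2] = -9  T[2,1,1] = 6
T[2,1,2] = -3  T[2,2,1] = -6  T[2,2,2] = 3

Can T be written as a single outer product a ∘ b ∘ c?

Yes

If T = a ∘ b ∘ c then every fibre of T is a multiple of the corresponding factor, so read the factors off the fibres through the nonzero entry T[1,1,1] = -18.
The mode-1 fibre T[:,1,1] = [-18, 6] gives a = [3, -1] (primitive direction); the mode-2 fibre T[1,:,1] = [-18, 18] gives b = [1, -1]; then c[k] = T[1,1,k] / (a[1]·b[1]) = [-18, 9] / 3 = [-6, 3].
Expanding [3, -1] ∘ [1, -1] ∘ [-6, 3] reproduces all 8 entries of T, so T = [3, -1] ∘ [1, -1] ∘ [-6, 3] and rank(T) ≤ 1.
Equivalently every frontal slice T[:,:,k] is c[k] times the rank-1 matrix [3, -1] ∘ [1, -1]. So T has rank 1 (it is nonzero).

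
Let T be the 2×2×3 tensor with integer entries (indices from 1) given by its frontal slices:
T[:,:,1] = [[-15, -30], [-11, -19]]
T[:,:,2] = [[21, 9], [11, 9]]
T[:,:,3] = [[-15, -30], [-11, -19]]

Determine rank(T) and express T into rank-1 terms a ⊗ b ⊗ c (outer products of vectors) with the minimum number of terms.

Lower bound: the mode-1 unfolding of T (rows indexed by i, columns by (j,k) = (1,1), (1,2), (1,3), (2,1), (2,2), (2,3)) is [[-15, 21, -15, -30, 9, -30], [-11, 11, -11, -19, 9, -19]].
There the 2×2 minor on rows i ∈ {1, 2}, columns (j,k) ∈ {(1,1), (1,2)} is det [[-15, 21], [-11, 11]] = 66 ≠ 0, so this unfolding has rank ≥ 2; CP rank is at least every unfolding rank, so rank(T) ≥ 2. (Flattening ranks never certify an upper bound on CP rank; for that we must actually write T with 2 rank-1 terms.)
Upper bound — finding two terms. Write S_k = T[:,:,k] for the frontal slices: S₁ = [[-15, -30], [-11, -19]], S₂ = [[21, 9], [11, 9]], S₃ = [[-15, -30], [-11, -19]].
If T = a₁ ⊗ b₁ ⊗ c₁ + a₂ ⊗ b₂ ⊗ c₂ then each S_k = c₁[k]·a₁b₁ᵀ + c₂[k]·a₂b₂ᵀ. S₁ and S₂ are linearly independent, so a₁b₁ᵀ and a₂b₂ᵀ must span the same plane of matrices: they are the rank-1 matrices of the form x·S₁ + y·S₂.
det(x·S₁ + y·S₂) is −45·x² − 105·xy + 90·y² = (-15)·(x + 3·y)(3·x − 2·y), vanishing at (x:y) = (3:-1) and (2:3).
M₁ = 3·S₁ − S₂ = [[-66, -99], [-44, -66]] = (-11)·(3, 2)(2, 3)ᵀ and M₂ = 2·S₁ + 3·S₂ = [[33, -33], [11, -11]] = 11·(3, 1)(1, -1)ᵀ, so take a₁ = (3, 2), b₁ = (2, 3), a₂ = (3, 1), b₂ = (1, -1).
Each slice is an integer combination of E₁ = a₁b₁ᵀ and E₂ = a₂b₂ᵀ: S₁ = −3·E₁ + E₂, S₂ = 2·E₁ + 3·E₂, S₃ = −3·E₁ + E₂; reading off coefficients, c₁ = (-3, 2, -3) and c₂ = (1, 3, 1).
Hence T = (3, 2) ⊗ (2, 3) ⊗ (-3, 2, -3) + (3, 1) ⊗ (1, -1) ⊗ (1, 3, 1), so rank(T) ≤ 2.
These bounds meet, so rank(T) = 2.

rank(T) = 2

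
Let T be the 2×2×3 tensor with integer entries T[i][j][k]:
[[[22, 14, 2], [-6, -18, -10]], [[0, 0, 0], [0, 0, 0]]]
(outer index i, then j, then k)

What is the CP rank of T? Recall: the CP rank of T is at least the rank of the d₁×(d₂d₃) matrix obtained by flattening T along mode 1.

Lower bound: the mode-2 unfolding of T (rows indexed by j, columns by (i,k) = (0,0), (0,1), (0,2), (1,0), (1,1), (1,2)) is [[22, 14, 2, 0, 0, 0], [-6, -18, -10, 0, 0, 0]].
There the 2×2 minor on rows j ∈ {0, 1}, columns (i,k) ∈ {(0,0), (0,1)} is det [[22, 14], [-6, -18]] = -312 ≠ 0, so this unfolding has rank ≥ 2; CP rank is at least every unfolding rank, so rank(T) ≥ 2. (Unfolding ranks only ever bound the CP rank from below — rank(T) can be strictly larger than all of them — so the matching upper bound has to come from an explicit 2-term decomposition.)
Upper bound — finding two terms. Every mode-1 slice of T is a multiple of one matrix: T[i,:,:] = a[i]·M with a = [1, 0] and M = [[22, 14, 2], [-6, -18, -10]] (rows indexed by j, columns by k). So it suffices to write M as a sum of two rank-1 matrices.
Splitting M by its rows (j = 0, 1), M = [1, 0][22, 14, 2]ᵀ + [0, 1][-6, -18, -10]ᵀ.
Hence T = [1, 0] (x) [1, 0] (x) [22, 14, 2] + [1, 0] (x) [0, 1] (x) [-6, -18, -10], so rank(T) ≤ 2.
These bounds meet, so rank(T) = 2.

2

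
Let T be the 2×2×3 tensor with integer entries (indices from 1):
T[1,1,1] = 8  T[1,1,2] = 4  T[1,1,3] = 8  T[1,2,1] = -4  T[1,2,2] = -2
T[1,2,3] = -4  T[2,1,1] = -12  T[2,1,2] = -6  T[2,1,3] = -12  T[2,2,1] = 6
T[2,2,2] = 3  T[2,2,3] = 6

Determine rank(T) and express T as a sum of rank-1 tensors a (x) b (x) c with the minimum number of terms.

rank(T) = 1

Lower bound: T ≠ 0 (e.g. T[1,1,1] = 8), so rank(T) ≥ 1.
Upper bound: if T = a (x) b (x) c then every fibre of T is a multiple of the corresponding factor, so read the factors off the fibres through the nonzero entry T[1,1,1] = 8.
The mode-1 fibre T[:,1,1] = [8, -12] gives a = [2, -3] (primitive direction); the mode-2 fibre T[1,:,1] = [8, -4] gives b = [2, -1]; then c[k] = T[1,1,k] / (a[1]·b[1]) = [8, 4, 8] / 4 = [2, 1, 2].
Expanding [2, -3] (x) [2, -1] (x) [2, 1, 2] reproduces all 12 entries of T, so T = [2, -3] (x) [2, -1] (x) [2, 1, 2] and rank(T) ≤ 1.
These bounds meet, so rank(T) = 1.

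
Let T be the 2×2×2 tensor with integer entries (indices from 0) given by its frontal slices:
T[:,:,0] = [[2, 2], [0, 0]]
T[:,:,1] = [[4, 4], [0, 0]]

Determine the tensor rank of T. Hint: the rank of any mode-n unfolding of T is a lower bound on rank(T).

Lower bound: T ≠ 0 (e.g. T[0,0,0] = 2), so rank(T) ≥ 1.
Upper bound: if T = a ⊗ b ⊗ c then every fibre of T is a multiple of the corresponding factor, so read the factors off the fibres through the nonzero entry T[0,0,0] = 2.
The mode-1 fibre T[:,0,0] = [2, 0] gives a = [1, 0] (primitive direction); the mode-2 fibre T[0,:,0] = [2, 2] gives b = [1, 1]; then c[k] = T[0,0,k] / (a[0]·b[0]) = [2, 4] / 1 = [2, 4].
Expanding [1, 0] ⊗ [1, 1] ⊗ [2, 4] reproduces all 8 entries of T, so T = [1, 0] ⊗ [1, 1] ⊗ [2, 4] and rank(T) ≤ 1.
These bounds meet, so rank(T) = 1.
Check entry T[0,1,1] = 4: (1)·(1)·(4) = 4.

1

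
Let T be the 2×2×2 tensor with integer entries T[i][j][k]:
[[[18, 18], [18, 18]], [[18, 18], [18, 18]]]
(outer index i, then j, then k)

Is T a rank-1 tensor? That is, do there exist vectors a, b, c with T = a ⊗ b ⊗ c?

If T = a ⊗ b ⊗ c then every fibre of T is a multiple of the corresponding factor, so read the factors off the fibres through the nonzero entry T[0,0,0] = 18.
The mode-1 fibre T[:,0,0] = [18, 18] gives a = [1, 1] (primitive direction); the mode-2 fibre T[0,:,0] = [18, 18] gives b = [1, 1]; then c[k] = T[0,0,k] / (a[0]·b[0]) = [18, 18] / 1 = [18, 18].
Expanding [1, 1] ⊗ [1, 1] ⊗ [18, 18] reproduces all 8 entries of T, so T = [1, 1] ⊗ [1, 1] ⊗ [18, 18] and rank(T) ≤ 1.
Equivalently every frontal slice T[:,:,k] is c[k] times the rank-1 matrix [1, 1] ⊗ [1, 1]. So T has rank 1 (it is nonzero).

Yes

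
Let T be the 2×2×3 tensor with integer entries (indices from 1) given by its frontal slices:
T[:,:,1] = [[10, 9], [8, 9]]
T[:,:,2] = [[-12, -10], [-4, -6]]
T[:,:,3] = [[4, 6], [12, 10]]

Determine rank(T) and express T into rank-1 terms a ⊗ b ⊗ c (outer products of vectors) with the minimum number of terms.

rank(T) = 3

Lower bound: the mode-3 unfolding of T (rows indexed by k, columns by (i,j) = (1,1), (1,2), (2,1), (2,2)) is [[10, 9, 8, 9], [-12, -10, -4, -6], [4, 6, 12, 10]].
There the 3×3 minor on rows k ∈ {1, 2, 3}, columns (i,j) ∈ {(1,1), (1,2), (2,1)} is det [[10, 9, 8], [-12, -10, -4], [4, 6, 12]] = -64 ≠ 0, so this unfolding has rank ≥ 3; CP rank is at least every unfolding rank, so rank(T) ≥ 3. (Unfolding ranks only ever bound the CP rank from below — rank(T) can be strictly larger than all of them — so the matching upper bound has to come from an explicit 3-term decomposition.)
Upper bound: T is a sum of 3 rank-1 terms, T = [0, 1] ⊗ [1, 1] ⊗ [2, 0, 0] + [1, -1] ⊗ [2, 1] ⊗ [1, -2, -2] + [1, 1] ⊗ [1, 1] ⊗ [8, -8, 8] (one valid choice — decompositions are not unique — normalised so each a, b is primitive with positive first nonzero entry; check it by expanding all entries), so rank(T) ≤ 3.
These bounds meet, so rank(T) = 3.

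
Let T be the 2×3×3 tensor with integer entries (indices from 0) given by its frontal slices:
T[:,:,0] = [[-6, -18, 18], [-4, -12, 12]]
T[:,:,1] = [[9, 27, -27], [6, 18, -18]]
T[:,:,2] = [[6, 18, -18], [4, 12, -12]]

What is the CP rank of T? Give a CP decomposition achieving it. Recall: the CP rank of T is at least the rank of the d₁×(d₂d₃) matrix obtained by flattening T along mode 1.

Lower bound: T ≠ 0 (e.g. T[0,0,0] = -6), so rank(T) ≥ 1.
Upper bound: if T = a ⊗ b ⊗ c then every fibre of T is a multiple of the corresponding factor, so read the factors off the fibres through the nonzero entry T[0,0,0] = -6.
The mode-1 fibre T[:,0,0] = [-6, -4] gives a = [3, 2] (primitive direction); the mode-2 fibre T[0,:,0] = [-6, -18, 18] gives b = [1, 3, -3]; then c[k] = T[0,0,k] / (a[0]·b[0]) = [-6, 9, 6] / 3 = [-2, 3, 2].
Expanding [3, 2] ⊗ [1, 3, -3] ⊗ [-2, 3, 2] reproduces all 18 entries of T, so T = [3, 2] ⊗ [1, 3, -3] ⊗ [-2, 3, 2] and rank(T) ≤ 1.
These bounds meet, so rank(T) = 1.
Check entry T[1,1,1] = 18: (2)·(3)·(3) = 18.

rank(T) = 1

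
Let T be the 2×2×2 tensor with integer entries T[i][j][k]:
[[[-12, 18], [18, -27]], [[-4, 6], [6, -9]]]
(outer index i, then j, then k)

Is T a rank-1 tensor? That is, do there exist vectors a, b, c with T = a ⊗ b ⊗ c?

If T = a ⊗ b ⊗ c then every fibre of T is a multiple of the corresponding factor, so read the factors off the fibres through the nonzero entry T[0,0,0] = -12.
The mode-1 fibre T[:,0,0] = [-12, -4] gives a = [3, 1] (primitive direction); the mode-2 fibre T[0,:,0] = [-12, 18] gives b = [2, -3]; then c[k] = T[0,0,k] / (a[0]·b[0]) = [-12, 18] / 6 = [-2, 3].
Expanding [3, 1] ⊗ [2, -3] ⊗ [-2, 3] reproduces all 8 entries of T, so T = [3, 1] ⊗ [2, -3] ⊗ [-2, 3] and rank(T) ≤ 1.
Equivalently every frontal slice T[:,:,k] is c[k] times the rank-1 matrix [3, 1] ⊗ [2, -3]. So T has rank 1 (it is nonzero).

Yes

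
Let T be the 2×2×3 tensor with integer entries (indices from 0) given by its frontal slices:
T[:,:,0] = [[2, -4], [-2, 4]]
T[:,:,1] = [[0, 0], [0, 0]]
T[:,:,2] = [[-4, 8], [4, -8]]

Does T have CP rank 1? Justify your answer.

Yes

If T = a ⊗ b ⊗ c then every fibre of T is a multiple of the corresponding factor, so read the factors off the fibres through the nonzero entry T[0,0,0] = 2.
The mode-1 fibre T[:,0,0] = [2, -2] gives a = [1, -1] (primitive direction); the mode-2 fibre T[0,:,0] = [2, -4] gives b = [1, -2]; then c[k] = T[0,0,k] / (a[0]·b[0]) = [2, 0, -4] / 1 = [2, 0, -4].
Expanding [1, -1] ⊗ [1, -2] ⊗ [2, 0, -4] reproduces all 12 entries of T, so T = [1, -1] ⊗ [1, -2] ⊗ [2, 0, -4] and rank(T) ≤ 1.
Equivalently every frontal slice T[:,:,k] is c[k] times the rank-1 matrix [1, -1] ⊗ [1, -2]. So T has rank 1 (it is nonzero).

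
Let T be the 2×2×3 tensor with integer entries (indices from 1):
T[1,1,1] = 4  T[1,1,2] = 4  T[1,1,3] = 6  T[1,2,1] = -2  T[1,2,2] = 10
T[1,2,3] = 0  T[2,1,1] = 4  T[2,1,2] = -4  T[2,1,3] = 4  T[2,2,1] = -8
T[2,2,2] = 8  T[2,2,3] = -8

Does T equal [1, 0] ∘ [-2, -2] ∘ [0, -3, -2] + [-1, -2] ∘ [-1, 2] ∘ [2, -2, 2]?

Reconstruct entry (1,1,1) from the claimed factors: Σₗ aₗ[1]bₗ[1]cₗ[1] = (1)·(-2)·(0) + (-1)·(-1)·(2) = 2, but T[1,1,1] = 4. The claim is false.

No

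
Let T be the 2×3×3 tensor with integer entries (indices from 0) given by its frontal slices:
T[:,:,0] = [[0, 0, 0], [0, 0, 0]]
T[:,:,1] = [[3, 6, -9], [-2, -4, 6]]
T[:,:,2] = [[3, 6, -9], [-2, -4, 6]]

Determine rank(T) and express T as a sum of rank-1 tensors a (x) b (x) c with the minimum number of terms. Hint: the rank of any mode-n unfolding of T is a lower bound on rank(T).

Lower bound: T ≠ 0 (e.g. T[0,0,1] = 3), so rank(T) ≥ 1.
Upper bound: the mode-1 fibre T[:,0,1] = [3, -2] gives a = [3, -2] (primitive direction); the mode-2 fibre T[0,:,1] = [3, 6, -9] gives b = [1, 2, -3]; then c[k] = T[0,0,k] / (a[0]·b[0]) = [0, 3, 3] / 3 = [0, 1, 1].
Expanding [3, -2] (x) [1, 2, -3] (x) [0, 1, 1] reproduces all 18 entries of T, so T = [3, -2] (x) [1, 2, -3] (x) [0, 1, 1] and rank(T) ≤ 1.
These bounds meet, so rank(T) = 1.

rank(T) = 1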